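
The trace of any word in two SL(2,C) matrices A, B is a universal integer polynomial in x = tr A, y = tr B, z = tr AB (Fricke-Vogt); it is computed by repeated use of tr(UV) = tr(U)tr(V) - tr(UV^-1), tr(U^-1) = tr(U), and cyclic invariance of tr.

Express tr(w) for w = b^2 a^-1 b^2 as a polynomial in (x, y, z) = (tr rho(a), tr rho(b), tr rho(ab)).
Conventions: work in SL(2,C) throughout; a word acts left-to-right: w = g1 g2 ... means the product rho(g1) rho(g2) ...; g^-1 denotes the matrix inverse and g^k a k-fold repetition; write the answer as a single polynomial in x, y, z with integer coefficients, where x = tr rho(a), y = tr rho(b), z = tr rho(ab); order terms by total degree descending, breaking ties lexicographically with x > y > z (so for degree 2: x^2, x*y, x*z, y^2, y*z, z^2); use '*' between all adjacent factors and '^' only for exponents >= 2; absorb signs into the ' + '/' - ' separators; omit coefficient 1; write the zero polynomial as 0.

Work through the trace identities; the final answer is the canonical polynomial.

apply: trace(b^2) = trace(b) trace(b) - trace(1)  (reduce the b square) = y^2 - 2
trace(b^3) = trace(b) trace(b^2) - trace(b)  (reduce the b square) = y^3 - 3*y
apply: trace(b^4) = trace(b) trace(b^3) - trace(b^2)  (reduce the b square) = y^4 - 4*y^2 + 2
use: trace(a b^2) = trace(b) trace(a b) - trace(a)  (reduce the b square) = y*z - x
trace(b a b^2) = trace(b) trace(a b^2) - trace(a b)  (reduce the b square) = y^2*z - x*y - z
trace(b^4 a) = trace(b) trace(b a b^2) - trace(b a b)  (reduce the b square) = y^3*z - x*y^2 - 2*y*z + x
trace(b^2 a^-1 b^2) = trace(b^4) trace(a) - trace(b^4 a)  (eliminate a^-1) = x*y^4 - y^3*z - 3*x*y^2 + 2*y*z + x

x*y^4 - y^3*z - 3*x*y^2 + 2*y*z + x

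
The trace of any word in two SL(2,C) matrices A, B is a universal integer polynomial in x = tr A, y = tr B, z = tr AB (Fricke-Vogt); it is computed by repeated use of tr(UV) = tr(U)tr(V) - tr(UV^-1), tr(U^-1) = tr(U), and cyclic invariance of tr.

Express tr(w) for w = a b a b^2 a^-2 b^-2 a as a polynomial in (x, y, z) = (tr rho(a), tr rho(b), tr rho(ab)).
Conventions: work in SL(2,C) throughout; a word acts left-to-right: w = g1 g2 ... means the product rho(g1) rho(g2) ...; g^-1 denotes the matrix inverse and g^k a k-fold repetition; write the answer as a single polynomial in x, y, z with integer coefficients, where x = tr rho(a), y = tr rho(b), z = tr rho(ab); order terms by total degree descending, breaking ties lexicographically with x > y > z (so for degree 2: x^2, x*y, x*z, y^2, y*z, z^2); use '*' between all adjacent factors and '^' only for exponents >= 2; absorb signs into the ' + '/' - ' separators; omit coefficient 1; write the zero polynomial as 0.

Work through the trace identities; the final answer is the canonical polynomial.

tr(b a^2) = tr(a) * tr(b a) - tr(b)  (reduce the a square) = x*z - y
tr(a^2 b a) = tr(a) * tr(b a^2) - tr(b a)  (reduce the a square) = x^2*z - x*y - z
and tr(a b a b) = tr(a b) * tr(a b) - tr(1)  (split on a) = z^2 - 2
and tr(b a b^2 a) = tr(b) * tr(a b a b) - tr(a b a)  (reduce the b square) = y*z^2 - x*z - y
tr(b a b) = tr(b) * tr(a b) - tr(a)  (reduce the b square) = y*z - x
next, tr(b a b^2) = tr(b) * tr(b a b) - tr(b a)  (reduce the b square) = y^2*z - x*y - z
tr(a b a b^2 a) = tr(a) * tr(b a b^2 a) - tr(b a b^2)  (reduce the a square) = x*y*z^2 - x^2*z - y^2*z + z
next, tr(a^2 b a b^2 a) = tr(a) * tr(a b a b^2 a) - tr(a b a b^2)  (reduce the a square) = x^2*y*z^2 - x^3*z - x*y^2*z - y*z^2 + 2*x*z + y
and tr(b a b a b a) = tr(b a b a) * tr(b a) - tr(a b)  (split on b) = z^3 - 3*z
tr(a b a^2 b a b) = tr(a) * tr(b a b a b a) - tr(b a b a b)  (reduce the a square) = x*z^3 - y*z^2 - 2*x*z + y
next, tr(b a^2 b a) = tr(a) * tr(b a b a) - tr(b a b)  (reduce the a square) = x*z^2 - y*z - x
and tr(b^2) = tr(b) * tr(b) - tr(1)  (reduce the b square) = y^2 - 2
tr(b a^2 b) = tr(a) * tr(b^2 a) - tr(b^2)  (reduce the a square) = x*y*z - x^2 - y^2 + 2
tr(a b a^2 b a) = tr(a) * tr(b a^2 b a) - tr(b a^2 b)  (reduce the a square) = x^2*z^2 - 2*x*y*z + y^2 - 2
tr(a^2 b a b^2 a b) = tr(b) * tr(a b a^2 b a b) - tr(a b a^2 b a)  (reduce the b square) = x*y*z^3 - x^2*z^2 - y^2*z^2 + 2
and tr(b^-1 a^2 b a b^2 a) = tr(a^2 b a b^2 a) * tr(b) - tr(a^2 b a b^2 a b)  (eliminate b^-1) = x^2*y^2*z^2 - x^3*y*z - x*y^3*z - x*y*z^3 + x^2*z^2 + 2*x*y*z + y^2 - 2
tr(b^-2 a^2 b a b^2 a) = tr(b^-1 a^2 b a b^2 a) * tr(b) - tr(b^-1 a^2 b a b^2 a b)  (eliminate b^-1) = x^2*y^3*z^2 - x^3*y^2*z - x*y^4*z - x*y^2*z^3 + x^3*z + 3*x*y^2*z + y^3 + y*z^2 - 2*x*z - 3*y
and tr(b^-2 a^2 b a b^2 a^-1) = tr(b^-2 a^2 b a b^2) * tr(a) - tr(b^-2 a^2 b a b^2 a)  (eliminate a^-1) = -x^2*y^3*z^2 + x^3*y^2*z + x*y^4*z + x*y^2*z^3 - 3*x*y^2*z - x^2*y - y^3 - y*z^2 + x*z + 3*y
tr(a b a b^2 a^-2 b^-2 a) = tr(b^-2 a^2 b a b^2 a^-1) * tr(a) - tr(b^-2 a^2 b a b^2)  (eliminate a^-1) = -x^3*y^3*z^2 + x^4*y^2*z + x^2*y^4*z + x^2*y^2*z^3 - 3*x^2*y^2*z - x^3*y - x*y^3 - x*y*z^2 + 4*x*y + z

-x^3*y^3*z^2 + x^4*y^2*z + x^2*y^4*z + x^2*y^2*z^3 - 3*x^2*y^2*z - x^3*y - x*y^3 - x*y*z^2 + 4*x*y + z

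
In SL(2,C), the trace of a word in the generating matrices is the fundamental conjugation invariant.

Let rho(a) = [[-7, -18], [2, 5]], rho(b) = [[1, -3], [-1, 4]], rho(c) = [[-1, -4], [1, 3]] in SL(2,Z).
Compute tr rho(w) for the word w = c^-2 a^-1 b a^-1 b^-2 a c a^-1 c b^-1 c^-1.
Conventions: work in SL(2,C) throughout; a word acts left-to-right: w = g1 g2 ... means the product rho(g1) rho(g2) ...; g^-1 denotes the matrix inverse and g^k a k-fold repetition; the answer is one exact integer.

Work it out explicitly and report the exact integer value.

637954

rho(c^-1) = [[3, 4], [-1, -1]]
... * rho(c^-1) = [[3, 4], [-1, -1]]  ->  [[5, 8], [-2, -3]]
... * rho(a^-1) = [[5, 18], [-2, -7]]  ->  [[9, 34], [-4, -15]]
... * rho(b) = [[1, -3], [-1, 4]]  ->  [[-25, 109], [11, -48]]
... * rho(a^-1) = [[5, 18], [-2, -7]]  ->  [[-343, -1213], [151, 534]]
... * rho(b^-1) = [[4, 3], [1, 1]]  ->  [[-2585, -2242], [1138, 987]]
... * rho(b^-1) = [[4, 3], [1, 1]]  ->  [[-12582, -9997], [5539, 4401]]
... * rho(a) = [[-7, -18], [2, 5]]  ->  [[68080, 176491], [-29971, -77697]]
... * rho(c) = [[-1, -4], [1, 3]]  ->  [[108411, 257153], [-47726, -113207]]
... * rho(a^-1) = [[5, 18], [-2, -7]]  ->  [[27749, 151327], [-12216, -66619]]
... * rho(c) = [[-1, -4], [1, 3]]  ->  [[123578, 342985], [-54403, -150993]]
... * rho(b^-1) = [[4, 3], [1, 1]]  ->  [[837297, 713719], [-368605, -314202]]
... * rho(c^-1) = [[3, 4], [-1, -1]]  ->  [[1798172, 2635469], [-791613, -1160218]]
tr = 1798172 + -1160218 = 637954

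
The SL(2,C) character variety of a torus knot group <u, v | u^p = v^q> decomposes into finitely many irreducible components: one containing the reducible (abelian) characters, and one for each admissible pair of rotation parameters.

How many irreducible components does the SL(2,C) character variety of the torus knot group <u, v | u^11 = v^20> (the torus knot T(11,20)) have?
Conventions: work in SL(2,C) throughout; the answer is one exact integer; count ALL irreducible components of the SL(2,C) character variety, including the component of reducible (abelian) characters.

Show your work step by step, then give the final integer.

96

In the torus knot group T(11,20), u^11 = v^20 is central, so an irreducible representation sends it to +I or -I (Schur).
This locks tr(u) to 2*cos(pi*alpha/11), alpha in 1..10, and tr(v) to 2*cos(pi*beta/20), beta in 1..19, on each component of irreducible characters.
The two central values (-1)^alpha I and (-1)^beta I must be the same matrix, so alpha and beta share a parity.
Counting: 5 odd alphas x 10 odd betas + 5 even alphas x 9 even betas = 50 + 45 = 95.
Total: 95 irreducible-character components + 1 reducible (abelian) component = 96.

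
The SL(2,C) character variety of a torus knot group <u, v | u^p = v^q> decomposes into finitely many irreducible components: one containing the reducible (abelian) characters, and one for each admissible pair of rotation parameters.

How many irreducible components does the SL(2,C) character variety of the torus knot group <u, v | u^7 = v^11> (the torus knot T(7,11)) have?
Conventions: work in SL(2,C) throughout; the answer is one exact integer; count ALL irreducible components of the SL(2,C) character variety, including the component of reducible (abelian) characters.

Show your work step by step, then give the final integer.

Gamma = < u, v | u^7 = v^11 > (torus knot T(7,11)); the central element u^7 = v^11 acts as +I or -I in any irreducible SL(2,C) representation.
This locks tr(u) to 2*cos(pi*alpha/7), alpha in 1..6, and tr(v) to 2*cos(pi*beta/11), beta in 1..10, on each component of irreducible characters.
Consistency of u^7 = (-1)^alpha I with v^11 = (-1)^beta I forces alpha = beta (mod 2).
Enumerate parity-matched pairs: 3*5 odd-odd plus 3*5 even-even gives 30.
Total: 30 irreducible-character components + 1 reducible (abelian) component = 31.

31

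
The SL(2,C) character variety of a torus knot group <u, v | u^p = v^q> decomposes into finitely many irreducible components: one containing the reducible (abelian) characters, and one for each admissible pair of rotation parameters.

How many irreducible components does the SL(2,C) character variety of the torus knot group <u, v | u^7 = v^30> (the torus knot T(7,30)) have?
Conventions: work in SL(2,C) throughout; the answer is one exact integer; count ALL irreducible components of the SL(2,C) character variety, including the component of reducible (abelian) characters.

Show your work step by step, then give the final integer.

In the torus knot group T(7,30), u^7 = v^30 is central, so an irreducible representation sends it to +I or -I (Schur).
This locks tr(u) to 2*cos(pi*alpha/7), alpha in 1..6, and tr(v) to 2*cos(pi*beta/30), beta in 1..29, on each component of irreducible characters.
u^7 = (-1)^alpha I and v^30 = (-1)^beta I must agree, so alpha and beta have equal parity.
count pairs: odd alpha (3 choices) x odd beta (15), plus even alpha (3) x even beta (14): 3*15 + 3*14 = 87.
Total: 87 irreducible-character components + 1 reducible (abelian) component = 88.

88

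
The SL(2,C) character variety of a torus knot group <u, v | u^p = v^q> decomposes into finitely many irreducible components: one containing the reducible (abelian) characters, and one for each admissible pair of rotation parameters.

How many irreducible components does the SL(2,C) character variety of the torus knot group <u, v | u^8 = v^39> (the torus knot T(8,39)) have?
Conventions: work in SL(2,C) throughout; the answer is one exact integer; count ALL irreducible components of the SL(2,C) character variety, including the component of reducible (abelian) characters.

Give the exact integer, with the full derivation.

For T(8,39): irreducibility forces the central element u^8 = v^39 to one of +I, -I.
So on each irreducible component the traces are pinned: tr(u) = 2*cos(pi*alpha/8) with 1 <= alpha <= 7, tr(v) = 2*cos(pi*beta/39) with 1 <= beta <= 38.
The two central values (-1)^alpha I and (-1)^beta I must be the same matrix, so alpha and beta share a parity.
Counting: 4 odd alphas x 19 odd betas + 3 even alphas x 19 even betas = 76 + 57 = 133.
Total: 133 irreducible-character components + 1 reducible (abelian) component = 134.

134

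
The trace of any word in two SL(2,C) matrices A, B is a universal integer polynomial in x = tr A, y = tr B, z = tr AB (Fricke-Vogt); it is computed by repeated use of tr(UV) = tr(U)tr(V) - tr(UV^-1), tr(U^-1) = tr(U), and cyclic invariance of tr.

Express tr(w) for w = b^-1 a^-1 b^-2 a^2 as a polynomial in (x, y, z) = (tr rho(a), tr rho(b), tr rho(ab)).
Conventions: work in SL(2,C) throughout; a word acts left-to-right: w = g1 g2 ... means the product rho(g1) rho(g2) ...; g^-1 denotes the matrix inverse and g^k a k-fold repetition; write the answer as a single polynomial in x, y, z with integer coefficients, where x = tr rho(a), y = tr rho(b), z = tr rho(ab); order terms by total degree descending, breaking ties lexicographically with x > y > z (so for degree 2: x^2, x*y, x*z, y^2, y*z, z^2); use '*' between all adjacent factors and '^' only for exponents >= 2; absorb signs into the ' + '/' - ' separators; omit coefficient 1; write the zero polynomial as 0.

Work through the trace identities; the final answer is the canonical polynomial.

x^2*y^2*z - x^3*y - x*y*z^2 - y^2*z + 2*x*y + z

trace(b^-1 a) = trace(a) trace(b) - trace(a b)  (eliminate b^-1) = x*y - z
trace(b^2 a) = trace(b) trace(a b) - trace(a)  (reduce the b square) = y*z - x
next, trace(b^2) = trace(b) trace(b) - trace(1)  (reduce the b square) = y^2 - 2
and trace(b a^2 b) = trace(a) trace(b^2 a) - trace(b^2)  (reduce the a square) = x*y*z - x^2 - y^2 + 2
next, trace(b a b a) = trace(a b) trace(a b) - trace(1)  (split on a) = z^2 - 2
trace(b a^2 b a) = trace(a) trace(b a b a) - trace(b a b)  (reduce the a square) = x*z^2 - y*z - x
and trace(a^2 b a^-1 b) = trace(b a^2 b) trace(a) - trace(b a^2 b a)  (eliminate a^-1) = x^2*y*z - x^3 - x*y^2 - x*z^2 + y*z + 3*x
trace(a^-1 b^-1 a^2 b) = trace(a^2 b a^-1) trace(b) - trace(a^2 b a^-1 b)  (eliminate b^-1) = -x^2*y*z + x^3 + x*y^2 + x*z^2 - 3*x
next, trace(a^2 b^-1 a^-1 b^-1) = trace(a^-1 b^-1 a^2) trace(b) - trace(a^-1 b^-1 a^2 b)  (eliminate b^-1) = x^2*y*z - x^3 - x*z^2 - y*z + 3*x
and trace(b^-1 a^-1 b^-2 a^2) = trace(a^2 b^-1 a^-1 b^-1) trace(b) - trace(a^2 b^-1 a^-1)  (eliminate b^-1) = x^2*y^2*z - x^3*y - x*y*z^2 - y^2*z + 2*x*y + z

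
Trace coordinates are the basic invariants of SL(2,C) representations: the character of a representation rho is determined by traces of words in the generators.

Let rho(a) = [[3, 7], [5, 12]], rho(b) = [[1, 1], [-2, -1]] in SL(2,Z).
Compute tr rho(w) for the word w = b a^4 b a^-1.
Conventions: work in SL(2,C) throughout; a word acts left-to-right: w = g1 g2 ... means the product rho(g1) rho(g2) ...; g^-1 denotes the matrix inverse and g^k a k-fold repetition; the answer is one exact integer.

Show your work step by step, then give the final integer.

rho(b) = [[1, 1], [-2, -1]]
... * rho(a) = [[3, 7], [5, 12]]  ->  [[8, 19], [-11, -26]]
... * rho(a) = [[3, 7], [5, 12]]  ->  [[119, 284], [-163, -389]]
... * rho(a) = [[3, 7], [5, 12]]  ->  [[1777, 4241], [-2434, -5809]]
... * rho(a) = [[3, 7], [5, 12]]  ->  [[26536, 63331], [-36347, -86746]]
... * rho(b) = [[1, 1], [-2, -1]]  ->  [[-100126, -36795], [137145, 50399]]
... * rho(a^-1) = [[12, -7], [-5, 3]]  ->  [[-1017537, 590497], [1393745, -808818]]
tr = -1017537 + -808818 = -1826355

-1826355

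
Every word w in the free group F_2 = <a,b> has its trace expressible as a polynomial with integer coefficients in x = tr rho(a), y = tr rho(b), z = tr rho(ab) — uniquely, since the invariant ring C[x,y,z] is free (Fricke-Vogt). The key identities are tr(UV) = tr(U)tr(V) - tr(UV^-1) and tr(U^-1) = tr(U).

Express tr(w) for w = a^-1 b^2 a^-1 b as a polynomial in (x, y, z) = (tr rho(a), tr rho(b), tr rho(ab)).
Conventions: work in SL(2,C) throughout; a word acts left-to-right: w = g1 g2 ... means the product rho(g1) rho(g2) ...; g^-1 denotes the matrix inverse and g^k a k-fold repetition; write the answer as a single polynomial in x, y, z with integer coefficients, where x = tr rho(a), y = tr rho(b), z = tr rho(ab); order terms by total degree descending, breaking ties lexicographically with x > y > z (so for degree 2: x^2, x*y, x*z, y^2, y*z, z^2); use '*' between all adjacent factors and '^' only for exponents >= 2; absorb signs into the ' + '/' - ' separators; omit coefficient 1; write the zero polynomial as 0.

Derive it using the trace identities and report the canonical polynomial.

tr(b^2) = tr(b) * tr(b) - tr(1) = y^2 - 2
tr(b^3) = tr(b) * tr(b^2) - tr(b) = y^3 - 3*y
tr(b a b) = tr(b) * tr(a b) - tr(a) = y*z - x
tr(b^3 a) = tr(b) * tr(b a b) - tr(b a) = y^2*z - x*y - z
tr(b^2 a^-1 b) = tr(b^3) * tr(a) - tr(b^3 a) = x*y^3 - y^2*z - 2*x*y + z
tr(a b a b) = tr(a b) * tr(a b) - tr(1) = z^2 - 2
tr(a b a) = tr(a) * tr(b a) - tr(b) = x*z - y
tr(b a b^2 a) = tr(b) * tr(a b a b) - tr(a b a) = y*z^2 - x*z - y
tr(b^2 a^-1 b a) = tr(b a b^2) * tr(a) - tr(b a b^2 a) = x*y^2*z - x^2*y - y*z^2 + y
tr(a^-1 b^2 a^-1 b) = tr(b^2 a^-1 b) * tr(a) - tr(b^2 a^-1 b a) = x^2*y^3 - 2*x*y^2*z - x^2*y + y*z^2 + x*z - y

x^2*y^3 - 2*x*y^2*z - x^2*y + y*z^2 + x*z - y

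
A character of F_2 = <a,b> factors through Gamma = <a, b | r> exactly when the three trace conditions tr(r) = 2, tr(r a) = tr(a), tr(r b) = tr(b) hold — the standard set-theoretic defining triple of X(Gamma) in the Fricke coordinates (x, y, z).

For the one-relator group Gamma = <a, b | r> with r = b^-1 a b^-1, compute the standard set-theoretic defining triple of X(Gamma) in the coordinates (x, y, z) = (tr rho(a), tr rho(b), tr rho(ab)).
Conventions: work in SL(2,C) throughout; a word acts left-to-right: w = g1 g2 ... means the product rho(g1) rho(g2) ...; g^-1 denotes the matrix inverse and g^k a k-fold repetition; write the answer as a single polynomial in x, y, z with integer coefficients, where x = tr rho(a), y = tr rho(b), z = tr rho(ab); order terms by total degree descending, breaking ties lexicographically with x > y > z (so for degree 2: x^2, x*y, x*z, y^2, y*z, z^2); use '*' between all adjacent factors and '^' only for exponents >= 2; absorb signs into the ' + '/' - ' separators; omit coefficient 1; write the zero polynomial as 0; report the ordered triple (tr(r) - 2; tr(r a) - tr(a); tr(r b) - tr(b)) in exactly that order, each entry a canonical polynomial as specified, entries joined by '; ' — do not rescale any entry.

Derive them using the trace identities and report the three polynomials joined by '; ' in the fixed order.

reduce: tr(a b^-1) = tr(a)*tr(b) - tr(a b) = x*y - z
reduce: tr(b^-1 a b^-1) = tr(a b^-1)*tr(b) - tr(a) = x*y^2 - y*z - x
tr(a^2) = tr(a)*tr(a) - tr(1)  (reduce the a square) = x^2 - 2
reduce: tr(a^2 b) = tr(a)*tr(b a) - tr(b)  (reduce the a square) = x*z - y
reduce: tr(a b^-1 a) = tr(a^2)*tr(b) - tr(a^2 b)  (eliminate b^-1) = x^2*y - x*z - y
tr(a b a b) = tr(a b)*tr(a b) - tr(1)  (split on a) = z^2 - 2
tr(a b^-1 a b) = tr(a b a)*tr(b) - tr(a b a b)  (eliminate b^-1) = x*y*z - y^2 - z^2 + 2
tr(b^-1 a b^-1 a) = tr(a b^-1 a)*tr(b) - tr(a b^-1 a b)  (eliminate b^-1) = x^2*y^2 - 2*x*y*z + z^2 - 2
assemble the triple (tr(r) - 2; tr(r a) - x; tr(r b) - y)

x*y^2 - y*z - x - 2; x^2*y^2 - 2*x*y*z + z^2 - x - 2; x*y - y - z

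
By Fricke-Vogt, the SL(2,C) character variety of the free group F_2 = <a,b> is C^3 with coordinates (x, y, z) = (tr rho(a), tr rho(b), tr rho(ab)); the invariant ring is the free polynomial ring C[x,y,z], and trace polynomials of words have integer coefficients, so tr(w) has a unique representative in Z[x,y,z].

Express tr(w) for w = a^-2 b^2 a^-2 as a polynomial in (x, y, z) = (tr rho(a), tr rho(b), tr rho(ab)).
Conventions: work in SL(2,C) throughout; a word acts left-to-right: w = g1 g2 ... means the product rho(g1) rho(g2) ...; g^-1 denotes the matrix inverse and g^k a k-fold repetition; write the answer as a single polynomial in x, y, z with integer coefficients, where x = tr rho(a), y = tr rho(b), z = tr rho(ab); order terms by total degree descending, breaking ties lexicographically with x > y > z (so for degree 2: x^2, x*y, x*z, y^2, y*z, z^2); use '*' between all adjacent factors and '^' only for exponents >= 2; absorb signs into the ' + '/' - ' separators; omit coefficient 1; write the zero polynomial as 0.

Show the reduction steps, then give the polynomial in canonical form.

tr(b^2) = tr(b)*tr(b) - tr(1) = y^2 - 2
tr(b^2 a) = tr(b)*tr(a b) - tr(a) = y*z - x
tr(b^2 a^-1) = tr(b^2)*tr(a) - tr(b^2 a) = x*y^2 - y*z - x
tr(b^2 a^-2) = tr(b^2 a^-1)*tr(a) - tr(b^2) = x^2*y^2 - x*y*z - x^2 - y^2 + 2
tr(b^2 a^-3) = tr(b^2 a^-2)*tr(a) - tr(b^2 a^-1) = x^3*y^2 - x^2*y*z - x^3 - 2*x*y^2 + y*z + 3*x
tr(a^-2 b^2 a^-2) = tr(b^2 a^-3)*tr(a) - tr(b^2 a^-2) = x^4*y^2 - x^3*y*z - x^4 - 3*x^2*y^2 + 2*x*y*z + 4*x^2 + y^2 - 2

x^4*y^2 - x^3*y*z - x^4 - 3*x^2*y^2 + 2*x*y*z + 4*x^2 + y^2 - 2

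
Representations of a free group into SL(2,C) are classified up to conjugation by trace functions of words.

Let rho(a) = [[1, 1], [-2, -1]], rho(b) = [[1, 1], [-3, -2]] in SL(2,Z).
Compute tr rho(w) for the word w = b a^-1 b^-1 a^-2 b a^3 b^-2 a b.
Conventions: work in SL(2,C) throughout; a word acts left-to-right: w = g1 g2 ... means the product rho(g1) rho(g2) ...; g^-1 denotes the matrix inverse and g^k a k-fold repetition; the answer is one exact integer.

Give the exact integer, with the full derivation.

0

rho(b) = [[1, 1], [-3, -2]]
... * rho(a^-1) = [[-1, -1], [2, 1]]  ->  [[1, 0], [-1, 1]]
... * rho(b^-1) = [[-2, -1], [3, 1]]  ->  [[-2, -1], [5, 2]]
... * rho(a^-1) = [[-1, -1], [2, 1]]  ->  [[0, 1], [-1, -3]]
... * rho(a^-1) = [[-1, -1], [2, 1]]  ->  [[2, 1], [-5, -2]]
... * rho(b) = [[1, 1], [-3, -2]]  ->  [[-1, 0], [1, -1]]
... * rho(a) = [[1, 1], [-2, -1]]  ->  [[-1, -1], [3, 2]]
... * rho(a) = [[1, 1], [-2, -1]]  ->  [[1, 0], [-1, 1]]
... * rho(a) = [[1, 1], [-2, -1]]  ->  [[1, 1], [-3, -2]]
... * rho(b^-1) = [[-2, -1], [3, 1]]  ->  [[1, 0], [0, 1]]
... * rho(b^-1) = [[-2, -1], [3, 1]]  ->  [[-2, -1], [3, 1]]
... * rho(a) = [[1, 1], [-2, -1]]  ->  [[0, -1], [1, 2]]
... * rho(b) = [[1, 1], [-3, -2]]  ->  [[3, 2], [-5, -3]]
tr = 3 + -3 = 0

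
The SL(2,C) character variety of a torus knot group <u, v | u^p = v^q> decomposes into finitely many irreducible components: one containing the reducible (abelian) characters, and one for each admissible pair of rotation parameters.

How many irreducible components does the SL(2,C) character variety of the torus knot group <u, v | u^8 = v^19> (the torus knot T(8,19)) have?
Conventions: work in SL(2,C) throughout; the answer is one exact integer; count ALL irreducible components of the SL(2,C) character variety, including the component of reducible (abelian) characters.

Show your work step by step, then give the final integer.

64

For T(8,19): irreducibility forces the central element u^8 = v^19 to one of +I, -I.
This locks tr(u) to 2*cos(pi*alpha/8), alpha in 1..7, and tr(v) to 2*cos(pi*beta/19), beta in 1..18, on each component of irreducible characters.
The two central values (-1)^alpha I and (-1)^beta I must be the same matrix, so alpha and beta share a parity.
count pairs: odd alpha (4 choices) x odd beta (9), plus even alpha (3) x even beta (9): 4*9 + 3*9 = 63.
Total: 63 irreducible-character components + 1 reducible (abelian) component = 64.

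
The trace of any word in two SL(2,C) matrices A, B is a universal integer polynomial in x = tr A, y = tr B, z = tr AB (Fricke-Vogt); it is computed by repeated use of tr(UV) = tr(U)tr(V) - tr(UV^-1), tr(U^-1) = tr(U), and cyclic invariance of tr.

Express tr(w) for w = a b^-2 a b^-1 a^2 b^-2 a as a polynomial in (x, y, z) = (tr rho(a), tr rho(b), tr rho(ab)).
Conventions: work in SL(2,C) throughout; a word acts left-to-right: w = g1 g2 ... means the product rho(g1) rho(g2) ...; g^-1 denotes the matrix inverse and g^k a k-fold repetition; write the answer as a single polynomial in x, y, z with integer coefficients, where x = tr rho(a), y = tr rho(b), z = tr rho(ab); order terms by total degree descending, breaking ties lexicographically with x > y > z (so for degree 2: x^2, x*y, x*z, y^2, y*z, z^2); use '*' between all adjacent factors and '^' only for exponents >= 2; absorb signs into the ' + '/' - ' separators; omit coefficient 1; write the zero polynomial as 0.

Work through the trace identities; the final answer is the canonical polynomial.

x^5*y^5 - 3*x^4*y^4*z - 2*x^5*y^3 - 2*x^3*y^5 + 3*x^3*y^3*z^2 + 4*x^4*y^2*z + 4*x^2*y^4*z - x^2*y^2*z^3 + x^5*y + 5*x^3*y^3 - 2*x^3*y*z^2 + x*y^5 - 2*x*y^3*z^2 - x^4*z - 8*x^2*y^2*z - y^4*z - 3*x^3*y - 3*x*y^3 + 3*x*y*z^2 + 3*x^2*z + 3*y^2*z + x*y - z

use: tr(a^2) = tr(a)*tr(a) - tr(1) = x^2 - 2
tr(a^3) = tr(a)*tr(a^2) - tr(a) = x^3 - 3*x
use: tr(a^4) = tr(a)*tr(a^3) - tr(a^2) = x^4 - 4*x^2 + 2
tr(a^5) = tr(a)*tr(a^4) - tr(a^3) = x^5 - 5*x^3 + 5*x
tr(a b a) = tr(a)*tr(b a) - tr(b) = x*z - y
tr(a b a^2) = tr(a)*tr(a b a) - tr(a b) = x^2*z - x*y - z
apply: tr(a b a^3) = tr(a)*tr(a b a^2) - tr(a b a) = x^3*z - x^2*y - 2*x*z + y
tr(a^5 b) = tr(a)*tr(a b a^3) - tr(a b a^2) = x^4*z - x^3*y - 3*x^2*z + 2*x*y + z
use: tr(a^3 b^-1 a^2) = tr(a^5)*tr(b) - tr(a^5 b) = x^5*y - x^4*z - 4*x^3*y + 3*x^2*z + 3*x*y - z
tr(b a b a) = tr(b a)*tr(b a) - tr(1) = z^2 - 2
tr(b a b) = tr(b)*tr(a b) - tr(a) = y*z - x
use: tr(b a^2 b a) = tr(a)*tr(b a b a) - tr(b a b) = x*z^2 - y*z - x
tr(b a^2 b) = tr(b)*tr(a^2 b) - tr(a^2) = x*y*z - x^2 - y^2 + 2
tr(a b a^2 b a) = tr(a)*tr(b a^2 b a) - tr(b a^2 b) = x^2*z^2 - 2*x*y*z + y^2 - 2
apply: tr(a^2 b a^3 b) = tr(a)*tr(a b a^2 b a) - tr(a b a^2 b) = x^3*z^2 - 2*x^2*y*z + x*y^2 - x*z^2 + y*z - x
tr(a^3 b^-1 a^2 b) = tr(a^2 b a^3)*tr(b) - tr(a^2 b a^3 b) = x^4*y*z - x^3*y^2 - x^3*z^2 - x^2*y*z + x*y^2 + x*z^2 + x
use: tr(a^2 b^-1 a^3 b^-1) = tr(a^3 b^-1 a^2)*tr(b) - tr(a^3 b^-1 a^2 b) = x^5*y^2 - 2*x^4*y*z - 3*x^3*y^2 + x^3*z^2 + 4*x^2*y*z + 2*x*y^2 - x*z^2 - y*z - x
apply: tr(a^2 b^-2 a^2 b^-1 a) = tr(a^2 b^-1 a^3 b^-1)*tr(b) - tr(a^2 b^-1 a^3) = x^5*y^3 - 2*x^4*y^2*z - x^5*y - 3*x^3*y^3 + x^3*y*z^2 + x^4*z + 4*x^2*y^2*z + 4*x^3*y + 2*x*y^3 - x*y*z^2 - 3*x^2*z - y^2*z - 4*x*y + z
use: tr(b^-1 a^3 b a^2) = tr(a^3 b a^2)*tr(b) - tr(a^3 b a^2 b) = x^4*y*z - x^3*y^2 - x^3*z^2 - x^2*y*z + x*y^2 + x*z^2 + x
use: tr(a b a^2 b^-2 a^2) = tr(b^-1 a^3 b a^2)*tr(b) - tr(b^-1 a^3 b a^2 b) = x^4*y^2*z - x^3*y^3 - x^3*y*z^2 - x^4*z - x^2*y^2*z + x^3*y + x*y^3 + x*y*z^2 + 3*x^2*z - x*y - z
apply: tr(a b a b a^2) = tr(a)*tr(a b a b a) - tr(a b a b) = x^2*z^2 - x*y*z - x^2 - z^2 + 2
tr(a^2 b a b a^2) = tr(a)*tr(a b a b a^2) - tr(a b a b a) = x^3*z^2 - x^2*y*z - x^3 - 2*x*z^2 + y*z + 3*x
apply: tr(b a b a b a) = tr(a b)*tr(a b a b) - tr(a^-1 b^-1) = z^3 - 3*z
tr(b a b a b) = tr(b)*tr(a b a b) - tr(a b a) = y*z^2 - x*z - y
tr(b a^2 b a b a) = tr(a)*tr(b a b a b a) - tr(b a b a b) = x*z^3 - y*z^2 - 2*x*z + y
tr(b a b^2) = tr(b)*tr(a b^2) - tr(a b) = y^2*z - x*y - z
tr(b a^2 b a b) = tr(a)*tr(b a b^2 a) - tr(b a b^2) = x*y*z^2 - x^2*z - y^2*z + z
use: tr(a^2 b a b a^2 b) = tr(a)*tr(b a^2 b a b a) - tr(b a^2 b a b) = x^2*z^3 - 2*x*y*z^2 - x^2*z + y^2*z + x*y - z
apply: tr(a^2 b a b a^2 b^-1) = tr(a^2 b a b a^2)*tr(b) - tr(a^2 b a b a^2 b) = x^3*y*z^2 - x^2*y^2*z - x^2*z^3 - x^3*y + x^2*z + 2*x*y + z
tr(a b a^2 b^-2 a^2 b) = tr(a^2 b a b a^2 b^-1)*tr(b) - tr(a^2 b a b a^2) = x^3*y^2*z^2 - x^2*y^3*z - x^2*y*z^3 - x^3*y^2 - x^3*z^2 + 2*x^2*y*z + x^3 + 2*x*y^2 + 2*x*z^2 - 3*x
tr(a^2 b^-2 a^2 b^-1 a b) = tr(a b a^2 b^-2 a^2)*tr(b) - tr(a b a^2 b^-2 a^2 b) = x^4*y^3*z - x^3*y^4 - 2*x^3*y^2*z^2 - x^4*y*z + x^2*y*z^3 + 2*x^3*y^2 + x^3*z^2 + x*y^4 + x*y^2*z^2 + x^2*y*z - x^3 - 3*x*y^2 - 2*x*z^2 - y*z + 3*x
tr(b^-1 a b^-1 a^2 b^-2 a^2) = tr(a^2 b^-2 a^2 b^-1 a)*tr(b) - tr(a^2 b^-2 a^2 b^-1 a b) = x^5*y^4 - 3*x^4*y^3*z - x^5*y^2 - 2*x^3*y^4 + 3*x^3*y^2*z^2 + 2*x^4*y*z + 4*x^2*y^3*z - x^2*y*z^3 + 2*x^3*y^2 - x^3*z^2 + x*y^4 - 2*x*y^2*z^2 - 4*x^2*y*z - y^3*z + x^3 - x*y^2 + 2*x*z^2 + 2*y*z - 3*x
tr(a^2 b^-2 a^3) = tr(a^5 b^-1)*tr(b) - tr(a^5) = x^5*y^2 - x^4*y*z - x^5 - 4*x^3*y^2 + 3*x^2*y*z + 5*x^3 + 3*x*y^2 - y*z - 5*x
apply: tr(a b^-1 a^2 b^-2 a^2) = tr(a^2 b^-2 a^3)*tr(b) - tr(a^2 b^-2 a^3 b) = x^5*y^3 - 2*x^4*y^2*z - x^5*y - 3*x^3*y^3 + x^3*y*z^2 + x^4*z + 4*x^2*y^2*z + 4*x^3*y + 2*x*y^3 - x*y*z^2 - 3*x^2*z - y^2*z - 4*x*y + z
apply: tr(a b^-2 a b^-1 a^2 b^-2 a) = tr(b^-1 a b^-1 a^2 b^-2 a^2)*tr(b) - tr(b^-1 a b^-1 a^2 b^-2 a^2 b) = x^5*y^5 - 3*x^4*y^4*z - 2*x^5*y^3 - 2*x^3*y^5 + 3*x^3*y^3*z^2 + 4*x^4*y^2*z + 4*x^2*y^4*z - x^2*y^2*z^3 + x^5*y + 5*x^3*y^3 - 2*x^3*y*z^2 + x*y^5 - 2*x*y^3*z^2 - x^4*z - 8*x^2*y^2*z - y^4*z - 3*x^3*y - 3*x*y^3 + 3*x*y*z^2 + 3*x^2*z + 3*y^2*z + x*y - z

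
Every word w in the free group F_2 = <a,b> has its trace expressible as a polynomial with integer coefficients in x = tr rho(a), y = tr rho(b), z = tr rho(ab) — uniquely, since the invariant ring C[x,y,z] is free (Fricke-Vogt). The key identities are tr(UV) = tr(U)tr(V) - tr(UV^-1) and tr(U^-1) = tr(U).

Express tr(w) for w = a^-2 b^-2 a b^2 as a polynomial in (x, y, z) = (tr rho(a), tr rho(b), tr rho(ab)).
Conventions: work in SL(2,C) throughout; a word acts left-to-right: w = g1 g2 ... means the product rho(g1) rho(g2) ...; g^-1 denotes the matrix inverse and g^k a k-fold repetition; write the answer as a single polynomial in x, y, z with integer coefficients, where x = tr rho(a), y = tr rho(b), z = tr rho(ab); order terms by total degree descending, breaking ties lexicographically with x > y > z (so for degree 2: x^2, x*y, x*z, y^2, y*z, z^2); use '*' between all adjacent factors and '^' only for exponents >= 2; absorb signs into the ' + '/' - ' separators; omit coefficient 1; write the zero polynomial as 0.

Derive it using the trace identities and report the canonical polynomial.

reduce: tr(b^2) = tr(b)*tr(b) - tr(1) = y^2 - 2
reduce: tr(a b^2) = tr(b)*tr(a b) - tr(a) = y*z - x
tr(b a b^2) = tr(b)*tr(a b^2) - tr(a b) = y^2*z - x*y - z
so tr(a b a b) = tr(a b)*tr(a b) - tr(1)   [split at repeated a] = z^2 - 2
reduce: tr(a b a) = tr(a)*tr(b a) - tr(b) = x*z - y
reduce: tr(b a b^2 a) = tr(b)*tr(a b a b) - tr(a b a) = y*z^2 - x*z - y
so tr(a b^2 a^-1 b) = tr(b a b^2)*tr(a) - tr(b a b^2 a) = x*y^2*z - x^2*y - y*z^2 + y
tr(b^-1 a b^2 a^-1) = tr(a b^2 a^-1)*tr(b) - tr(a b^2 a^-1 b) = -x*y^2*z + x^2*y + y^3 + y*z^2 - 3*y
reduce: tr(a b^2 a^-2 b^-1) = tr(b^-1 a b^2 a^-1)*tr(a) - tr(b^-1 a b^2) = -x^2*y^2*z + x^3*y + x*y^3 + x*y*z^2 - 3*x*y - z
tr(b^2 a^-1) = tr(b^2)*tr(a) - tr(b^2 a) = x*y^2 - y*z - x
tr(a^-2 b^-2 a b^2) = tr(a b^2 a^-2 b^-1)*tr(b) - tr(a b^2 a^-2) = -x^2*y^3*z + x^3*y^2 + x*y^4 + x*y^2*z^2 - 4*x*y^2 + x

-x^2*y^3*z + x^3*y^2 + x*y^4 + x*y^2*z^2 - 4*x*y^2 + x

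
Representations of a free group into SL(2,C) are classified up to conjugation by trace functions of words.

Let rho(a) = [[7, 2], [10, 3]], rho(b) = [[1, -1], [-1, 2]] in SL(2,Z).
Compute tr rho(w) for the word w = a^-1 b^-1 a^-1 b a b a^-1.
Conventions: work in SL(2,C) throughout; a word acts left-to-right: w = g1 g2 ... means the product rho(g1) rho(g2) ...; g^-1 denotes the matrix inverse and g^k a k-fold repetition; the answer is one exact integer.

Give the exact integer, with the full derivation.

rho(a^-1) = [[3, -2], [-10, 7]]
... * rho(b^-1) = [[2, 1], [1, 1]]  ->  [[4, 1], [-13, -3]]
... * rho(a^-1) = [[3, -2], [-10, 7]]  ->  [[2, -1], [-9, 5]]
... * rho(b) = [[1, -1], [-1, 2]]  ->  [[3, -4], [-14, 19]]
... * rho(a) = [[7, 2], [10, 3]]  ->  [[-19, -6], [92, 29]]
... * rho(b) = [[1, -1], [-1, 2]]  ->  [[-13, 7], [63, -34]]
... * rho(a^-1) = [[3, -2], [-10, 7]]  ->  [[-109, 75], [529, -364]]
tr = -109 + -364 = -473

-473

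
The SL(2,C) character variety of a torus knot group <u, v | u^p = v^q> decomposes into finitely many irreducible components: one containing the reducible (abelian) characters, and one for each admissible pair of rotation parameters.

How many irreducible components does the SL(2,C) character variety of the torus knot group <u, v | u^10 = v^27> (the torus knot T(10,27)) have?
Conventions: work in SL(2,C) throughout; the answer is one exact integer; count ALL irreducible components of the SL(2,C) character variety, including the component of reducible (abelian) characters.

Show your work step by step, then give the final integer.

Gamma = < u, v | u^10 = v^27 > (torus knot T(10,27)); the central element u^10 = v^27 acts as +I or -I in any irreducible SL(2,C) representation.
On an irreducible component, tr(u) is locked at 2*cos(pi*alpha/10) for some alpha in 1..9, and tr(v) at 2*cos(pi*beta/27) for some beta in 1..26.
Consistency of u^10 = (-1)^alpha I with v^27 = (-1)^beta I forces alpha = beta (mod 2).
Counting: 5 odd alphas x 13 odd betas + 4 even alphas x 13 even betas = 65 + 52 = 117.
components with irreducible characters: 117; plus the single component of reducible (abelian) characters: total 118.

118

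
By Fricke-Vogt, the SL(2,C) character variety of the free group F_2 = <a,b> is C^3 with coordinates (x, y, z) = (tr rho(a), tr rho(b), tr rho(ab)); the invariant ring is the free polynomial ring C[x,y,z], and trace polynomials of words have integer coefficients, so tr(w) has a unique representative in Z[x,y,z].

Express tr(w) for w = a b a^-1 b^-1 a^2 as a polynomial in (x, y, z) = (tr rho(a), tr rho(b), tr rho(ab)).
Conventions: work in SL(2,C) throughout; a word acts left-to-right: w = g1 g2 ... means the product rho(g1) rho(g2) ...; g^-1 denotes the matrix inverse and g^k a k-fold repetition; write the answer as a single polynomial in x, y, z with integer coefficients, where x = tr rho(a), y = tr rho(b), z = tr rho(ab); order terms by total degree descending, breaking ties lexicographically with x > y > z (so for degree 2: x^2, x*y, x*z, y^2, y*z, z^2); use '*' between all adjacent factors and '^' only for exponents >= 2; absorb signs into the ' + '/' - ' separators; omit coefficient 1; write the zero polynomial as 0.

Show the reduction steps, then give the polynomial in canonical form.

tr(a^2 b) = tr(a) tr(b a) - tr(b) = x*z - y
tr(a^2) = tr(a) tr(a) - tr(1) = x^2 - 2
tr(b^2 a^2) = tr(b) tr(a^2 b) - tr(a^2) = x*y*z - x^2 - y^2 + 2
tr(b^2 a) = tr(b) tr(a b) - tr(a) = y*z - x
tr(b a^3 b) = tr(a) tr(b^2 a^2) - tr(b^2 a) = x^2*y*z - x^3 - x*y^2 - y*z + 3*x
tr(b a b a) = tr(a b) tr(a b) - tr(1)   [split at repeated a] = z^2 - 2
tr(b a b a^2) = tr(a) tr(b a b a) - tr(b a b) = x*z^2 - y*z - x
tr(b a^3 b a) = tr(a) tr(b a b a^2) - tr(b a b a) = x^2*z^2 - x*y*z - x^2 - z^2 + 2
tr(a^3 b a^-1 b) = tr(b a^3 b) tr(a) - tr(b a^3 b a) = x^3*y*z - x^4 - x^2*y^2 - x^2*z^2 + 4*x^2 + z^2 - 2
tr(a b a^-1 b^-1 a^2) = tr(a^3 b a^-1) tr(b) - tr(a^3 b a^-1 b) = -x^3*y*z + x^4 + x^2*y^2 + x^2*z^2 + x*y*z - 4*x^2 - y^2 - z^2 + 2

-x^3*y*z + x^4 + x^2*y^2 + x^2*z^2 + x*y*z - 4*x^2 - y^2 - z^2 + 2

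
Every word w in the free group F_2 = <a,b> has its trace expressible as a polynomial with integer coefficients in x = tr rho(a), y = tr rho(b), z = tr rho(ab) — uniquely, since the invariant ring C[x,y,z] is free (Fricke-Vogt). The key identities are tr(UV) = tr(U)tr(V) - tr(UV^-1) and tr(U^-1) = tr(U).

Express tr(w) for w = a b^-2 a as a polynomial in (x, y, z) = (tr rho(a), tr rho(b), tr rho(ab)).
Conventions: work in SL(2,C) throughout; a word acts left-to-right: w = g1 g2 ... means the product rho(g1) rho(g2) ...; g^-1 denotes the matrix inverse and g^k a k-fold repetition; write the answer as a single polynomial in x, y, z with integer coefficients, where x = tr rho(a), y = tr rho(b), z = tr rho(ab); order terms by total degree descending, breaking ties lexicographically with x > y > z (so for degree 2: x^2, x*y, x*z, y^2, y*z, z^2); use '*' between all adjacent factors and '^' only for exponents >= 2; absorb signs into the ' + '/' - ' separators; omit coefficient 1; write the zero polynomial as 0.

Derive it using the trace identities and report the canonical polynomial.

x^2*y^2 - x*y*z - x^2 - y^2 + 2

trace(a^2) = trace(a) * trace(a) - trace(1) = x^2 - 2
trace(a^2 b) = trace(a) * trace(b a) - trace(b) = x*z - y
trace(b^-1 a^2) = trace(a^2) * trace(b) - trace(a^2 b) = x^2*y - x*z - y
trace(a b^-2 a) = trace(b^-1 a^2) * trace(b) - trace(b^-1 a^2 b) = x^2*y^2 - x*y*z - x^2 - y^2 + 2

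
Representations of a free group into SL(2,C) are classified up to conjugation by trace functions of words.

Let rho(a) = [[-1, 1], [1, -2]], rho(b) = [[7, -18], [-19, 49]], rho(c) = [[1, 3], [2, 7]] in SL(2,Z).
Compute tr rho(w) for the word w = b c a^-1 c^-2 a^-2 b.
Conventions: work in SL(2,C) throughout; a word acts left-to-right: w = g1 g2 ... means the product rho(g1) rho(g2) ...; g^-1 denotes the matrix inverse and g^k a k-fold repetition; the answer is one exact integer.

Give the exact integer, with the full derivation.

-802120

rho(b) = [[7, -18], [-19, 49]]
... * rho(c) = [[1, 3], [2, 7]]  ->  [[-29, -105], [79, 286]]
... * rho(a^-1) = [[-2, -1], [-1, -1]]  ->  [[163, 134], [-444, -365]]
... * rho(c^-1) = [[7, -3], [-2, 1]]  ->  [[873, -355], [-2378, 967]]
... * rho(c^-1) = [[7, -3], [-2, 1]]  ->  [[6821, -2974], [-18580, 8101]]
... * rho(a^-1) = [[-2, -1], [-1, -1]]  ->  [[-10668, -3847], [29059, 10479]]
... * rho(a^-1) = [[-2, -1], [-1, -1]]  ->  [[25183, 14515], [-68597, -39538]]
... * rho(b) = [[7, -18], [-19, 49]]  ->  [[-99504, 257941], [271043, -702616]]
tr = -99504 + -702616 = -802120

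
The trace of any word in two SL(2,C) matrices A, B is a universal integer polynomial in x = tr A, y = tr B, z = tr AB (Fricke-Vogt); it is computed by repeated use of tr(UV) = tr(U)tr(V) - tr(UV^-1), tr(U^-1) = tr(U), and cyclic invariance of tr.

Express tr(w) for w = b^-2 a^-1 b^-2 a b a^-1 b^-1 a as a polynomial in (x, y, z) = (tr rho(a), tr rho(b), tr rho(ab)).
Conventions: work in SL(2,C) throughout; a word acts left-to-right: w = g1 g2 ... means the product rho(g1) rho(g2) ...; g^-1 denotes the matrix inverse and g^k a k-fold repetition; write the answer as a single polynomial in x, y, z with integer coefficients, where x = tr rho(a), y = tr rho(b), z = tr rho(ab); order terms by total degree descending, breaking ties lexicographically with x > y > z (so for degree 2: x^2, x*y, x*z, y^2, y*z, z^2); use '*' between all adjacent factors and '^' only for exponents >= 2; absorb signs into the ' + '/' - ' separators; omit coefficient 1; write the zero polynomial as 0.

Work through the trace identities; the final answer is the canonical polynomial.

reduce: trace(b^-1) = trace(b) = y
trace(a b a) = trace(a) trace(b a) - trace(b) = x*z - y
so trace(a b a b) = trace(b a) trace(b a) - trace(1)   [split at repeated b] = z^2 - 2
so trace(b a b^-1 a) = trace(a b a) trace(b) - trace(a b a b) = x*y*z - y^2 - z^2 + 2
trace(a b^-1 a^-1 b) = trace(b a b^-1) trace(a) - trace(b a b^-1 a) = -x*y*z + x^2 + y^2 + z^2 - 2
reduce: trace(b^-1 a b^-1 a^-1) = trace(a b^-1 a^-1) trace(b) - trace(a b^-1 a^-1 b) = x*y*z - x^2 - z^2 + 2
trace(b^-1 a^-1 b^-2 a) = trace(b^-1 a b^-1 a^-1) trace(b) - trace(b^-1 a b^-1 a^-1 b) = x*y^2*z - x^2*y - y*z^2 + y
trace(a b^2) = trace(b) trace(a b) - trace(a) = y*z - x
trace(b^2 a b) = trace(b) trace(a b^2) - trace(a b) = y^2*z - x*y - z
trace(a b^2 a b) = trace(b) trace(a b a b) - trace(a b a) = y*z^2 - x*z - y
reduce: trace(b^2) = trace(b) trace(b) - trace(1) = y^2 - 2
so trace(a b^2 a) = trace(a) trace(b^2 a) - trace(b^2) = x*y*z - x^2 - y^2 + 2
reduce: trace(b a b^2 a b) = trace(b) trace(a b^2 a b) - trace(a b^2 a) = y^2*z^2 - 2*x*y*z + x^2 - 2
reduce: trace(a b a b a b) = trace(a b a b) trace(a b) - trace(b a)   [split at repeated a] = z^3 - 3*z
reduce: trace(a b a b a) = trace(a) trace(b a b a) - trace(b a b) = x*z^2 - y*z - x
trace(b a b^2 a b a) = trace(b) trace(a b a b a b) - trace(a b a b a) = y*z^3 - x*z^2 - 2*y*z + x
so trace(a b^2 a b a^-1 b) = trace(b a b^2 a b) trace(a) - trace(b a b^2 a b a) = x*y^2*z^2 - 2*x^2*y*z - y*z^3 + x^3 + x*z^2 + 2*y*z - 3*x
so trace(b^-1 a b^2 a b a^-1) = trace(a b^2 a b a^-1) trace(b) - trace(a b^2 a b a^-1 b) = -x*y^2*z^2 + 2*x^2*y*z + y^3*z + y*z^3 - x^3 - x*y^2 - x*z^2 - 3*y*z + 3*x
reduce: trace(a^-1 b^-2 a b^2 a b) = trace(b^-1 a b^2 a b a^-1) trace(b) - trace(b^-1 a b^2 a b a^-1 b) = -x*y^3*z^2 + 2*x^2*y^2*z + y^4*z + y^2*z^3 - x^3*y - x*y^3 - x*y*z^2 - 4*y^2*z + 4*x*y + z
reduce: trace(b a b^-1 a^-1 b^-2 a b) = trace(a^-1 b^-2 a b^2 a) trace(b) - trace(a^-1 b^-2 a b^2 a b) = x*y^3*z^2 - 2*x^2*y^2*z - y^4*z - y^2*z^3 + x^3*y + x*y^3 + x*y*z^2 + 4*y^2*z - 3*x*y - z
trace(b a b a b a b a) = trace(a b a b a b) trace(a b) - trace(b a b a)   [split at repeated a] = z^4 - 4*z^2 + 2
trace(a^-1 b a b a b a b) = trace(b a b a b a b) trace(a) - trace(b a b a b a b a) = x*y*z^3 - x^2*z^2 - z^4 - 2*x*y*z + x^2 + 4*z^2 - 2
trace(a b a b a b^-1 a^-1 b) = trace(a^-1 b a b a b a) trace(b) - trace(a^-1 b a b a b a b) = -x*y*z^3 + x^2*z^2 + y^2*z^2 + z^4 + x*y*z - x^2 - y^2 - 4*z^2 + 2
reduce: trace(b^-1 a b a b a b^-1 a^-1) = trace(a b a b a b^-1 a^-1) trace(b) - trace(a b a b a b^-1 a^-1 b) = x*y*z^3 - x^2*z^2 - y^2*z^2 - z^4 + x^2 + 4*z^2 - 2
trace(b a b^-1 a^-1 b^-2 a b a) = trace(b^-1 a b a b a b^-1 a^-1) trace(b) - trace(b^-1 a b a b a b^-1 a^-1 b) = x*y^2*z^3 - x^2*y*z^2 - y^3*z^2 - y*z^4 + x^2*y + 4*y*z^2 - x*z - y
reduce: trace(a^-1 b^-2 a b a^-1 b a b^-1) = trace(b a b^-1 a^-1 b^-2 a b) trace(a) - trace(b a b^-1 a^-1 b^-2 a b a) = x^2*y^3*z^2 - 2*x^3*y^2*z - x*y^4*z - 2*x*y^2*z^3 + x^4*y + x^2*y^3 + 2*x^2*y*z^2 + y^3*z^2 + y*z^4 + 4*x*y^2*z - 4*x^2*y - 4*y*z^2 + y
so trace(a b^-2 a^-1 b^-2 a b a^-1 b) = trace(a^-1 b^-2 a b a^-1 b a b^-1) trace(b) - trace(a^-1 b^-2 a b a^-1 b a) = x^2*y^4*z^2 - 2*x^3*y^3*z - x*y^5*z - 2*x*y^3*z^3 + x^4*y^2 + x^2*y^4 + 2*x^2*y^2*z^2 + y^4*z^2 + y^2*z^4 + 4*x*y^3*z - 4*x^2*y^2 - 4*y^2*z^2 + x*y*z - x^2 - z^2 + 2
reduce: trace(b^-2 a^-1 b^-2 a b a^-1 b^-1 a) = trace(a b^-2 a^-1 b^-2 a b a^-1) trace(b) - trace(a b^-2 a^-1 b^-2 a b a^-1 b) = -x^2*y^4*z^2 + 2*x^3*y^3*z + x*y^5*z + 2*x*y^3*z^3 - x^4*y^2 - x^2*y^4 - 2*x^2*y^2*z^2 - y^4*z^2 - y^2*z^4 - 3*x*y^3*z + 3*x^2*y^2 + 3*y^2*z^2 - x*y*z + x^2 + y^2 + z^2 - 2

-x^2*y^4*z^2 + 2*x^3*y^3*z + x*y^5*z + 2*x*y^3*z^3 - x^4*y^2 - x^2*y^4 - 2*x^2*y^2*z^2 - y^4*z^2 - y^2*z^4 - 3*x*y^3*z + 3*x^2*y^2 + 3*y^2*z^2 - x*y*z + x^2 + y^2 + z^2 - 2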